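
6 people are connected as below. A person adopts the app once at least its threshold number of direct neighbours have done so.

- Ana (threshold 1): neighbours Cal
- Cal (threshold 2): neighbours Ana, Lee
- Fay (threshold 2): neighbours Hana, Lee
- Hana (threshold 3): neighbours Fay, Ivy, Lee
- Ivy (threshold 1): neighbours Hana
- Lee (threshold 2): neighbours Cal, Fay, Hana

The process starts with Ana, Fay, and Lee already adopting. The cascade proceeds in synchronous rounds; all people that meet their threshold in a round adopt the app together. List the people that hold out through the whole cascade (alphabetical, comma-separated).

Hana, Ivy

Round 1 — Ana, Fay, Lee adopt the app (initial).
Round 2 — checking thresholds:
  Cal: 2 of 2 neighbours ≥ 2, adopts the app.
  Hana: 2 of 3 neighbours < 3, below threshold.
Round 3 — no new adoptions; cascade stops.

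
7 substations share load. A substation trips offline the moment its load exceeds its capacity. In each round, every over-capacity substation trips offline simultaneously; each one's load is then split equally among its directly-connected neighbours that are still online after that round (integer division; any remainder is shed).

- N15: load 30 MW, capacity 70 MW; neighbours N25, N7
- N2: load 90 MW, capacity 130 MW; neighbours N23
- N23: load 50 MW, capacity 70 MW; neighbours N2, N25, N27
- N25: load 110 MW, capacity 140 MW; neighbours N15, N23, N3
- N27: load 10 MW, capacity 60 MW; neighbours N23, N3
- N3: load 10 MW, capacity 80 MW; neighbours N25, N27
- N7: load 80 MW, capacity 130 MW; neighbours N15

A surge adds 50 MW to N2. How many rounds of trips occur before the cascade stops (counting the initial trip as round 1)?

5

Round 1 — N2 at 140 > 130. N2 trips offline.
  N2 sheds 140 MW to N23: 140 each.
    N23: 50+140 = 190 > 70
Round 2 — N23 trips offline.
  N23 sheds 190 MW to N25, N27: 95 each.
    N25: 110+95 = 205 > 140
    N27: 10+95 = 105 > 60
Round 3 — N25, N27 trip offline.
  N25 sheds 205 MW to N15, N3: 102 each (1 lost).
    N15: 30+102 = 132 > 70
    N3: 10+102 = 112 > 80
  N27 sheds 105 MW to N3: 105 each.
    N3: 112+105 = 217 > 80
Round 4 — N15, N3 trip offline.
  N15 sheds 132 MW to N7: 132 each.
    N7: 80+132 = 212 > 130
  N3 sheds 217 MW: no online neighbours, lost.
Round 5 — N7 trips offline.
  N7 sheds 212 MW: no online neighbours, lost.
No further trips.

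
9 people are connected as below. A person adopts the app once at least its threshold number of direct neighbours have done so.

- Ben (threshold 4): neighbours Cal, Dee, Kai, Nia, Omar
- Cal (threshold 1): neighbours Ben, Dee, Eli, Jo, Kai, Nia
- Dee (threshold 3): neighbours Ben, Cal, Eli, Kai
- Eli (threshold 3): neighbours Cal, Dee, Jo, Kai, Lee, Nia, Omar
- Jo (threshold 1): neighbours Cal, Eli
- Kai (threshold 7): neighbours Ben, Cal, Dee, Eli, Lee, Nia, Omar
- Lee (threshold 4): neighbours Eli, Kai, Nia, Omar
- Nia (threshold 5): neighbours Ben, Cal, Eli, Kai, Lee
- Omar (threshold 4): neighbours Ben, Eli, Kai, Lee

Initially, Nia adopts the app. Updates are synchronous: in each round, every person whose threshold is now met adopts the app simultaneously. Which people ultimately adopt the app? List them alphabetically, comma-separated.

Cal, Eli, Jo, Nia

Round 1 — Nia adopts the app (initial).
Round 2 — checking thresholds:
  Ben: 1 of 5 neighbours < 4, holds.
  Cal: 1 of 6 neighbours ≥ 1, adopts the app.
  Eli: 1 of 7 neighbours < 3, holds.
  Kai: 1 of 7 neighbours < 7, holds.
  Lee: 1 of 4 neighbours < 4, holds.
Round 3 — checking thresholds:
  Ben: 2 of 5 neighbours < 4, holds.
  Dee: 1 of 4 neighbours < 3, holds.
  Eli: 2 of 7 neighbours < 3, holds.
  Jo: 1 of 2 neighbours ≥ 1, adopts the app.
  Kai: 2 of 7 neighbours < 7, holds.
  Lee: 1 of 4 neighbours < 4, holds.
Round 4 — checking thresholds:
  Ben: 2 of 5 neighbours < 4, holds.
  Dee: 1 of 4 neighbours < 3, holds.
  Eli: 3 of 7 neighbours ≥ 3, adopts the app.
  Kai: 2 of 7 neighbours < 7, holds.
  Lee: 1 of 4 neighbours < 4, holds.
Round 5 — no new adoptions; cascade stops.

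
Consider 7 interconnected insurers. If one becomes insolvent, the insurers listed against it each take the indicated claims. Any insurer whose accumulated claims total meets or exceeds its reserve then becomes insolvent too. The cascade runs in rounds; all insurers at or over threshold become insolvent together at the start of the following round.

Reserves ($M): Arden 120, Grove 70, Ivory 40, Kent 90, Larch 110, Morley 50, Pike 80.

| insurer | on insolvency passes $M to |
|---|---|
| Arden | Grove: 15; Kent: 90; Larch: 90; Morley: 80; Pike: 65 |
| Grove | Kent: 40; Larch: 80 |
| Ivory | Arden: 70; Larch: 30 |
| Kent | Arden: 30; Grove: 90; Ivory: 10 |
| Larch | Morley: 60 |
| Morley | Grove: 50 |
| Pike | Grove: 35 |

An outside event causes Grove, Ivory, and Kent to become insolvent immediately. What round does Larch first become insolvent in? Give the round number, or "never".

Round 1 — Grove, Ivory, Kent become insolvent (initial).
  Arden: +70+30 → 100 < 120
  Larch: +80+30 → 110 ≥ 110
Round 2 — Larch becomes insolvent.
  Morley: +60 → 60 ≥ 50
Round 3 — Morley becomes insolvent.
No further insolvencies.

2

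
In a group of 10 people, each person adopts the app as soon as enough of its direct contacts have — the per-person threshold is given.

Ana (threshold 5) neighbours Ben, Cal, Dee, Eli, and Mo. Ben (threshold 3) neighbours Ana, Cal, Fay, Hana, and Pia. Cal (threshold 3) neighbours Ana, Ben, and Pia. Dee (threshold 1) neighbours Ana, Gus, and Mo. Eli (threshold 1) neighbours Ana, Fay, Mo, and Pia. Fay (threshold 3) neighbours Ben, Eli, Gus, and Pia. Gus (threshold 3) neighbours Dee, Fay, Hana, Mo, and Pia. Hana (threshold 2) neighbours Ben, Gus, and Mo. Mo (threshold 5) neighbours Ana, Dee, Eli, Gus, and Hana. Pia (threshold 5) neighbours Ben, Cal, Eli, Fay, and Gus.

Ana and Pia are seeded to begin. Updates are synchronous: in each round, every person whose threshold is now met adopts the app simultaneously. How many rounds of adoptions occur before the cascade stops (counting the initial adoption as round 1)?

2

Round 1 — Ana, Pia adopt the app (initial).
Round 2 — checking thresholds:
  Ben: 2 of 5 neighbours < 3, holds.
  Cal: 2 of 3 neighbours < 3, holds.
  Dee: 1 of 3 neighbours ≥ 1, adopts the app.
  Eli: 2 of 4 neighbours ≥ 1, adopts the app.
  Fay: 1 of 4 neighbours < 3, holds.
  Gus: 1 of 5 neighbours < 3, holds.
  Mo: 1 of 5 neighbours < 5, holds.
Round 3 — no new adoptions; cascade stops.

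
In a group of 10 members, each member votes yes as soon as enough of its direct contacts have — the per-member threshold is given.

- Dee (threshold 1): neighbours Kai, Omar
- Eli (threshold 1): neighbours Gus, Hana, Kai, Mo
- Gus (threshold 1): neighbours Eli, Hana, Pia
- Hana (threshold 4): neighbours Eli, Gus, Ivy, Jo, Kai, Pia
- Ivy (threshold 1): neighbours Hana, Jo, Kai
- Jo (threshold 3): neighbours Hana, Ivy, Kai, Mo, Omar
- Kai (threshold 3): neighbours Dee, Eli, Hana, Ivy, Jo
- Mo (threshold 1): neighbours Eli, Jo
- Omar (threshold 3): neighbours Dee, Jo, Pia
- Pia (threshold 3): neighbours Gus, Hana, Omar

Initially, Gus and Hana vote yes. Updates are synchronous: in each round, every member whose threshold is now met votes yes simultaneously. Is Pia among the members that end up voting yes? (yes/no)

Round 1 — Gus, Hana vote yes (initial).
Round 2 — checking thresholds:
  Eli: 2 of 4 neighbours ≥ 1, votes yes.
  Ivy: 1 of 3 neighbours ≥ 1, votes yes.
  Jo: 1 of 5 neighbours < 3, holds.
  Kai: 1 of 5 neighbours < 3, holds.
  Pia: 2 of 3 neighbours < 3, holds.
Round 3 — checking thresholds:
  Jo: 2 of 5 neighbours < 3, holds.
  Kai: 3 of 5 neighbours ≥ 3, votes yes.
  Mo: 1 of 2 neighbours ≥ 1, votes yes.
  Pia: 2 of 3 neighbours < 3, holds.
Round 4 — checking thresholds:
  Dee: 1 of 2 neighbours ≥ 1, votes yes.
  Jo: 4 of 5 neighbours ≥ 3, votes yes.
  Pia: 2 of 3 neighbours < 3, holds.
Round 5 — no new yes votes; cascade stops.

no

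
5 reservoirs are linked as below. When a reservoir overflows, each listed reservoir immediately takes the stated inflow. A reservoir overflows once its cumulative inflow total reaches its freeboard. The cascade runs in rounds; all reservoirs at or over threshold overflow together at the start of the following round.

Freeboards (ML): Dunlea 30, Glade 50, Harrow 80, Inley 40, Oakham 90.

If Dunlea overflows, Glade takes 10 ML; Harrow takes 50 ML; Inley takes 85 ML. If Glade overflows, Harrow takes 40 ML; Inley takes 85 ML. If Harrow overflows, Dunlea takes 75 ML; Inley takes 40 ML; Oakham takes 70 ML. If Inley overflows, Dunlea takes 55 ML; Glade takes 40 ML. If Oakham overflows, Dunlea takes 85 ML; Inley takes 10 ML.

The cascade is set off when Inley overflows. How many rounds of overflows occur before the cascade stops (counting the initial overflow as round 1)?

4

Round 1 — Inley overflows (initial).
  Dunlea: +55 → 55 ≥ 30
  Glade: +40 → 40 < 50
Round 2 — Dunlea overflows.
  Glade: +10 → 50 ≥ 50
  Harrow: +50 → 50 < 80
Round 3 — Glade overflows.
  Harrow: +40 → 90 ≥ 80
Round 4 — Harrow overflows.
  Oakham: +70 → 70 < 90
No further overflows.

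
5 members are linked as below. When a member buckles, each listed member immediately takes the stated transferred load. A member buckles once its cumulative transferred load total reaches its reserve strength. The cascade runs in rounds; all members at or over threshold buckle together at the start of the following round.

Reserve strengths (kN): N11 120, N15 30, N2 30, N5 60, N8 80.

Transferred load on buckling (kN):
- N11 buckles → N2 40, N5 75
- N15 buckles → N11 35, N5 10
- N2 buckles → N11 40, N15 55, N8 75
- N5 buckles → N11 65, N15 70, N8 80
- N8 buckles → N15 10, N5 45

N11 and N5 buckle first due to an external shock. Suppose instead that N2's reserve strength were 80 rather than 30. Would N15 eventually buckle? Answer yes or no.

With N2's reserve strength at 80:
Round 1 — N11, N5 buckle (initial).
  N15: +70 → 70 ≥ 30
  N2: +40 → 40 < 80
  N8: +80 → 80 ≥ 80
Round 2 — N15, N8 buckle.
No further bucklings.

yes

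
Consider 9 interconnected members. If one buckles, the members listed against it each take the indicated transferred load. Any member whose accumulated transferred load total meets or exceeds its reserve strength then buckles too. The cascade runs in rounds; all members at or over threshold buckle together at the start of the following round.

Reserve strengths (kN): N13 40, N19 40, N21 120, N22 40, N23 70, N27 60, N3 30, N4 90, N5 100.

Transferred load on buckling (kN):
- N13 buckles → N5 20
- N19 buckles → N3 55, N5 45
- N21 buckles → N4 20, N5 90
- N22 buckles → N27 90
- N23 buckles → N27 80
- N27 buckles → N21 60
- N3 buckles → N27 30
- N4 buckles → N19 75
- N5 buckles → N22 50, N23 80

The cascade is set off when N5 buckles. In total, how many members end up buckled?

4

Round 1 — N5 buckles (initial).
  N22: +50 → 50 ≥ 40
  N23: +80 → 80 ≥ 70
Round 2 — N22, N23 buckle.
  N27: +90+80 → 170 ≥ 60
Round 3 — N27 buckles.
  N21: +60 → 60 < 120
No further bucklings.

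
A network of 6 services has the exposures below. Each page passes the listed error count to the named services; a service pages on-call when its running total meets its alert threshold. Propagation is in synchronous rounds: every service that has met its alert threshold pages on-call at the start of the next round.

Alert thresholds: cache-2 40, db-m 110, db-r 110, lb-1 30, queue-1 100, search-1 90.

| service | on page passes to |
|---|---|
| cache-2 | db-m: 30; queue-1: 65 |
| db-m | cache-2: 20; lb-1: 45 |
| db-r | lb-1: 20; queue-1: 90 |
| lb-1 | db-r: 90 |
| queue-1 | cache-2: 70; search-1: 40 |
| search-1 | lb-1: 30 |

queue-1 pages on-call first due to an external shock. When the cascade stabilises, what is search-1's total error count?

40

Round 1 — queue-1 pages on-call (initial).
  cache-2: +70 → 70 ≥ 40
  search-1: +40 → 40 < 90
Round 2 — cache-2 pages on-call.
  db-m: +30 → 30 < 110
No further pages.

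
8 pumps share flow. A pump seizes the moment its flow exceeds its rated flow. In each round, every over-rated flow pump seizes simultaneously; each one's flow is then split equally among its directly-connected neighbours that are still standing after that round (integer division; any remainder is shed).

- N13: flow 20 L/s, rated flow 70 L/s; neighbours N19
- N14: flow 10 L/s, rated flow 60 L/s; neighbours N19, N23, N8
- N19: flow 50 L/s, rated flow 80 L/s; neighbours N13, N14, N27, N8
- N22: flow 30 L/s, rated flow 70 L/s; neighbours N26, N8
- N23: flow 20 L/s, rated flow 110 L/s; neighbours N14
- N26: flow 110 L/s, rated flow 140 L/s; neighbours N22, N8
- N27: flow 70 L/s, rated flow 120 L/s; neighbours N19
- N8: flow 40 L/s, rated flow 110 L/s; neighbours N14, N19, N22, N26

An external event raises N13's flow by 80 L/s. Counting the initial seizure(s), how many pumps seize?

2

Round 1 — N13 at 100 > 70. N13 seizes.
  N13 sheds 100 L/s to N19: 100 each.
    N19: 50+100 = 150 > 80
Round 2 — N19 seizes.
  N19 sheds 150 L/s to N14, N27, N8: 50 each.
    N14: 10+50 = 60 ≤ 60
    N27: 70+50 = 120 ≤ 120
    N8: 40+50 = 90 ≤ 110
No further seizures.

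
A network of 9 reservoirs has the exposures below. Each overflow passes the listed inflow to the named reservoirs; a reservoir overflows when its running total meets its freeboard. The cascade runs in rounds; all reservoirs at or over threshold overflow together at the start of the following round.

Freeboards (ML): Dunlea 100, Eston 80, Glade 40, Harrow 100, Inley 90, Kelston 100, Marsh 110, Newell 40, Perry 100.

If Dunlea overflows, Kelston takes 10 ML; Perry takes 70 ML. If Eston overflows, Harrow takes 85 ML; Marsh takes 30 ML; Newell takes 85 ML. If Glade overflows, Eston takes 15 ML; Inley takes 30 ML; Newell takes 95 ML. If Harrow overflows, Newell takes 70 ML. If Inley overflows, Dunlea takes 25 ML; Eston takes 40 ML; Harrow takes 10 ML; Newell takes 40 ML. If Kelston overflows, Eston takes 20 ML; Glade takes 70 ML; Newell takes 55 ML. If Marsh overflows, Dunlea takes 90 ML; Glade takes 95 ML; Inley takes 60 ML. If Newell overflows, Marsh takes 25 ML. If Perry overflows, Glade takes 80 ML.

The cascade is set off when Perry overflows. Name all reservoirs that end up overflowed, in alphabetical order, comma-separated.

Round 1 — Perry overflows (initial).
  Glade: +80 → 80 ≥ 40
Round 2 — Glade overflows.
  Eston: +15 → 15 < 80
  Inley: +30 → 30 < 90
  Newell: +95 → 95 ≥ 40
Round 3 — Newell overflows.
  Marsh: +25 → 25 < 110
No further overflows.

Glade, Newell, Perry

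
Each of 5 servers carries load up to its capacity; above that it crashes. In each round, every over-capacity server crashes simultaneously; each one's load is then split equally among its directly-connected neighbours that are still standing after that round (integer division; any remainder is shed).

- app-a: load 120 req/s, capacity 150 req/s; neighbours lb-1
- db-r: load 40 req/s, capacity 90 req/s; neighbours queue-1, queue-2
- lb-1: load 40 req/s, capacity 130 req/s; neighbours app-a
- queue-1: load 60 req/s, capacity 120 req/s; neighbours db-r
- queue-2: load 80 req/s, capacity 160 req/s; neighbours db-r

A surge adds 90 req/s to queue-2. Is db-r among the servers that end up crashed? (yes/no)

Round 1 — queue-2 at 170 > 160. queue-2 crashes.
  queue-2 sheds 170 req/s to db-r: 170 each.
    db-r: 40+170 = 210 > 90
Round 2 — db-r crashes.
  db-r sheds 210 req/s to queue-1: 210 each.
    queue-1: 60+210 = 270 > 120
Round 3 — queue-1 crashes.
  queue-1 sheds 270 req/s: no online neighbours, lost.
No further crashes.

yes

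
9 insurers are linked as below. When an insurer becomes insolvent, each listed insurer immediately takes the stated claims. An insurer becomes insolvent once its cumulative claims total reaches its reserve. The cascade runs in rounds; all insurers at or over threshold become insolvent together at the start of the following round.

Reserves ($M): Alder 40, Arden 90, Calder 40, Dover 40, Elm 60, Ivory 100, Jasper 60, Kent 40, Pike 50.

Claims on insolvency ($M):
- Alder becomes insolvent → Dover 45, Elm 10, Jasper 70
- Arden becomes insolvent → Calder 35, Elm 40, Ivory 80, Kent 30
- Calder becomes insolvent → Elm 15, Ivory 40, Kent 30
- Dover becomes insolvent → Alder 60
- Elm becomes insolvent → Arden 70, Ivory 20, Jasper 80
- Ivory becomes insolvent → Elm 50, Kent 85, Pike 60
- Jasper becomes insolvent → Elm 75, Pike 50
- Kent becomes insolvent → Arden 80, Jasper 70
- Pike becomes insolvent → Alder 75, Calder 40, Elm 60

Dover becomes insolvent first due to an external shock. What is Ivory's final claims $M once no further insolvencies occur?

Round 1 — Dover becomes insolvent (initial).
  Alder: +60 → 60 ≥ 40
Round 2 — Alder becomes insolvent.
  Elm: +10 → 10 < 60
  Jasper: +70 → 70 ≥ 60
Round 3 — Jasper becomes insolvent.
  Elm: +75 → 85 ≥ 60
  Pike: +50 → 50 ≥ 50
Round 4 — Elm, Pike become insolvent.
  Arden: +70 → 70 < 90
  Calder: +40 → 40 ≥ 40
  Ivory: +20 → 20 < 100
Round 5 — Calder becomes insolvent.
  Ivory: +40 → 60 < 100
  Kent: +30 → 30 < 40
No further insolvencies.

60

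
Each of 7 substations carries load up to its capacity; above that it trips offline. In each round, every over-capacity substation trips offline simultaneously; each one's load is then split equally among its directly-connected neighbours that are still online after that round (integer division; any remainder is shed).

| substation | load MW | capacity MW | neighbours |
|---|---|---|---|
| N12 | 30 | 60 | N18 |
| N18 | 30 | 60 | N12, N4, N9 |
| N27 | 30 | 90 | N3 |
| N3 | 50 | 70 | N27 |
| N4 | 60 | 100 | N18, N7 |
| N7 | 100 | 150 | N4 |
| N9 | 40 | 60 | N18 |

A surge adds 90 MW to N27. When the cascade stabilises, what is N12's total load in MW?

30

Round 1 — N27 at 120 > 90. N27 trips offline.
  N27 sheds 120 MW to N3: 120 each.
    N3: 50+120 = 170 > 70
Round 2 — N3 trips offline.
  N3 sheds 170 MW: no online neighbours, lost.
No further trips.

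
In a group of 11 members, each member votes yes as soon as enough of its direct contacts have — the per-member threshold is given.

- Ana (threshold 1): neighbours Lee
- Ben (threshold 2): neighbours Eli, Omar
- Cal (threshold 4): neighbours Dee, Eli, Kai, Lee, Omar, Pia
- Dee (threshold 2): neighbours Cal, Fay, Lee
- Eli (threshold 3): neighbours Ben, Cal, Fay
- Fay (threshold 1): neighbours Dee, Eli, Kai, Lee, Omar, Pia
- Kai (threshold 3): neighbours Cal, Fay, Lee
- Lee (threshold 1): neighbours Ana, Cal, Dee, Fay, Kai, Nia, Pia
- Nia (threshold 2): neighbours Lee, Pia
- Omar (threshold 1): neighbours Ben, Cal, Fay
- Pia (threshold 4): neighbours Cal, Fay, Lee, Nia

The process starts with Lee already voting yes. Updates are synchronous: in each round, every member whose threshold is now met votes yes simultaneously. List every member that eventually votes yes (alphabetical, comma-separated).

Ana, Dee, Fay, Lee, Omar

Round 1 — Lee votes yes (initial).
Round 2 — checking thresholds:
  Ana: 1 of 1 neighbours ≥ 1, votes yes.
  Cal: 1 of 6 neighbours < 4, not yet.
  Dee: 1 of 3 neighbours < 2, not yet.
  Fay: 1 of 6 neighbours ≥ 1, votes yes.
  Kai: 1 of 3 neighbours < 3, not yet.
  Nia: 1 of 2 neighbours < 2, not yet.
  Pia: 1 of 4 neighbours < 4, not yet.
Round 3 — checking thresholds:
  Cal: 1 of 6 neighbours < 4, not yet.
  Dee: 2 of 3 neighbours ≥ 2, votes yes.
  Eli: 1 of 3 neighbours < 3, not yet.
  Kai: 2 of 3 neighbours < 3, not yet.
  Nia: 1 of 2 neighbours < 2, not yet.
  Omar: 1 of 3 neighbours ≥ 1, votes yes.
  Pia: 2 of 4 neighbours < 4, not yet.
Round 4 — no new yes votes; cascade stops.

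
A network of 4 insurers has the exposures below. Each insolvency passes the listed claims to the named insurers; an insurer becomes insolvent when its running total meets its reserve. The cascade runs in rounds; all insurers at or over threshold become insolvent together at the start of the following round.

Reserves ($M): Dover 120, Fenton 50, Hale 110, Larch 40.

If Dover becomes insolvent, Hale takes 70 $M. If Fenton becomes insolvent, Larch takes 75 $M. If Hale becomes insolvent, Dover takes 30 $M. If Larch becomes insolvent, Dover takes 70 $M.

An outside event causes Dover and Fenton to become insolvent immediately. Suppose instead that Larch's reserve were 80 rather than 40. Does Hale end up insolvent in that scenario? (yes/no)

no

With Larch's reserve at 80:
Round 1 — Dover, Fenton become insolvent (initial).
  Hale: +70 → 70 < 110
  Larch: +75 → 75 < 80
No further insolvencies.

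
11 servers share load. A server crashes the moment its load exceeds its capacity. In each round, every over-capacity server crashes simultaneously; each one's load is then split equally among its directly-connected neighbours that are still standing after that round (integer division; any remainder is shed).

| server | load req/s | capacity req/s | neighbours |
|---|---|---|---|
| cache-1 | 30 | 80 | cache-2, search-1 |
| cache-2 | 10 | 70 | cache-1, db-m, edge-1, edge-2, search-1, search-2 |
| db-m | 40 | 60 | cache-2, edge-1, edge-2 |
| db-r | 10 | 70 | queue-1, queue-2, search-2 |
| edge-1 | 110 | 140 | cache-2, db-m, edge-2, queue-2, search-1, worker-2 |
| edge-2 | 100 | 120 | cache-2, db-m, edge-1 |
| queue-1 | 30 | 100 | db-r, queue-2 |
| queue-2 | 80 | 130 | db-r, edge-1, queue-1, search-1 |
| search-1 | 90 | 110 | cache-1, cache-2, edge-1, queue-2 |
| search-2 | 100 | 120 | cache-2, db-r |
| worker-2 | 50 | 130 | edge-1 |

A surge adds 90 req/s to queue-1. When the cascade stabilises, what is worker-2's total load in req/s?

89

Round 1 — queue-1 at 120 > 100. queue-1 crashes.
  queue-1 sheds 120 req/s to db-r, queue-2: 60 each.
    db-r: 10+60 = 70 ≤ 70
    queue-2: 80+60 = 140 > 130
Round 2 — queue-2 crashes.
  queue-2 sheds 140 req/s to db-r, edge-1, search-1: 46 each (2 lost).
    db-r: 70+46 = 116 > 70
    edge-1: 110+46 = 156 > 140
    search-1: 90+46 = 136 > 110
Round 3 — db-r, edge-1, search-1 crash.
  db-r sheds 116 req/s to search-2: 116 each.
    search-2: 100+116 = 216 > 120
  edge-1 sheds 156 req/s to cache-2, db-m, edge-2, worker-2: 39 each.
    cache-2: 10+39 = 49 ≤ 70
    db-m: 40+39 = 79 > 60
    edge-2: 100+39 = 139 > 120
    worker-2: 50+39 = 89 ≤ 130
  search-1 sheds 136 req/s to cache-1, cache-2: 68 each.
    cache-1: 30+68 = 98 > 80
    cache-2: 49+68 = 117 > 70
Round 4 — cache-1, cache-2, db-m, edge-2, search-2 crash.
  cache-1 sheds 98 req/s: no online neighbours, lost.
  cache-2 sheds 117 req/s: no online neighbours, lost.
  db-m sheds 79 req/s: no online neighbours, lost.
  edge-2 sheds 139 req/s: no online neighbours, lost.
  search-2 sheds 216 req/s: no online neighbours, lost.
No further crashes.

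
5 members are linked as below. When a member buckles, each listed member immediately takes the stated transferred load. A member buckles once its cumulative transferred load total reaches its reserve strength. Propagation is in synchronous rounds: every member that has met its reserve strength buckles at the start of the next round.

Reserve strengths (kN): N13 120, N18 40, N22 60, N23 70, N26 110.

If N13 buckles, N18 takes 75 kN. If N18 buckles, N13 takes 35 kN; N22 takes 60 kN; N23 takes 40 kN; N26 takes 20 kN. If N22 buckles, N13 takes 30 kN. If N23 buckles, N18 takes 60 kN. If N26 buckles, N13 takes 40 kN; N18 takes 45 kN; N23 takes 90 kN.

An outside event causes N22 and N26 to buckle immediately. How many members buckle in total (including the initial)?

4

Round 1 — N22, N26 buckle (initial).
  N13: +30+40 → 70 < 120
  N18: +45 → 45 ≥ 40
  N23: +90 → 90 ≥ 70
Round 2 — N18, N23 buckle.
  N13: +35 → 105 < 120
No further bucklings.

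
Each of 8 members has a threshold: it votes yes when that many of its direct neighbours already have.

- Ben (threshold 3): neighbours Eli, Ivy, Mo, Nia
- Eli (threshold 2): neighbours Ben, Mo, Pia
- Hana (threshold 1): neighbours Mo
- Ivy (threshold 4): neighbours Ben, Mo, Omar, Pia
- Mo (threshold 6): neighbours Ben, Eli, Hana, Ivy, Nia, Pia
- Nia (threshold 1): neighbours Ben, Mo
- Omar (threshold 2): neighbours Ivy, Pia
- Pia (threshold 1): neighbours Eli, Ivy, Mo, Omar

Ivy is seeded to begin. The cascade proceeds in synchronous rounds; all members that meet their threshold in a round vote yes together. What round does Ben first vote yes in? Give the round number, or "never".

Round 1 — Ivy votes yes (initial).
Round 2 — checking thresholds:
  Ben: 1 of 4 neighbours < 3, holds.
  Mo: 1 of 6 neighbours < 6, holds.
  Omar: 1 of 2 neighbours < 2, holds.
  Pia: 1 of 4 neighbours ≥ 1, votes yes.
Round 3 — checking thresholds:
  Ben: 1 of 4 neighbours < 3, holds.
  Eli: 1 of 3 neighbours < 2, holds.
  Mo: 2 of 6 neighbours < 6, holds.
  Omar: 2 of 2 neighbours ≥ 2, votes yes.
Round 4 — no new yes votes; cascade stops.

never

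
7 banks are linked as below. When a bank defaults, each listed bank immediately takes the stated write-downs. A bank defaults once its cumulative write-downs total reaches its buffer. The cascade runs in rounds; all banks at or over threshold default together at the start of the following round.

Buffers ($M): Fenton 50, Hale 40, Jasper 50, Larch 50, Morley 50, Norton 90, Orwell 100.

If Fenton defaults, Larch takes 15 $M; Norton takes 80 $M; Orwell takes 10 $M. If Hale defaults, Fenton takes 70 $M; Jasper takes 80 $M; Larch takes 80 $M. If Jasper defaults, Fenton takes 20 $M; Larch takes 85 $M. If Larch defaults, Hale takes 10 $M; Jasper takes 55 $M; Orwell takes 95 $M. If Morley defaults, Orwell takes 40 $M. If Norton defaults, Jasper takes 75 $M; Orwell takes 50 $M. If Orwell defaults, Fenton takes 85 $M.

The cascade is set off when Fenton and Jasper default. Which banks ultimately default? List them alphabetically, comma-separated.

Round 1 — Fenton, Jasper default (initial).
  Larch: +15+85 → 100 ≥ 50
  Norton: +80 → 80 < 90
  Orwell: +10 → 10 < 100
Round 2 — Larch defaults.
  Hale: +10 → 10 < 40
  Orwell: +95 → 105 ≥ 100
Round 3 — Orwell defaults.
No further defaults.

Fenton, Jasper, Larch, Orwell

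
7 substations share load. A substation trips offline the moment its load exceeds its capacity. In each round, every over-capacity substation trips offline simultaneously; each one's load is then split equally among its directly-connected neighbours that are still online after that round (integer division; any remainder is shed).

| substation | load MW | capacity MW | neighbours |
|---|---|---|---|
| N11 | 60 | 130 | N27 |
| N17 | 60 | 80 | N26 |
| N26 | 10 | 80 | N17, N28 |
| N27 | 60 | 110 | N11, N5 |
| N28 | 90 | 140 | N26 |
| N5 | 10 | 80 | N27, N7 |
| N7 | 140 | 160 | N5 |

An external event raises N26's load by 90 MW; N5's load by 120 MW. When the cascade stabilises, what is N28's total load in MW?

140

Round 1 — N26 at 100 > 80; N5 at 130 > 80. N26, N5 trip offline.
  N26 sheds 100 MW to N17, N28: 50 each.
    N17: 60+50 = 110 > 80
    N28: 90+50 = 140 ≤ 140
  N5 sheds 130 MW to N27, N7: 65 each.
    N27: 60+65 = 125 > 110
    N7: 140+65 = 205 > 160
Round 2 — N17, N27, N7 trip offline.
  N17 sheds 110 MW: no online neighbours, lost.
  N27 sheds 125 MW to N11: 125 each.
    N11: 60+125 = 185 > 130
  N7 sheds 205 MW: no online neighbours, lost.
Round 3 — N11 trips offline.
  N11 sheds 185 MW: no online neighbours, lost.
No further trips.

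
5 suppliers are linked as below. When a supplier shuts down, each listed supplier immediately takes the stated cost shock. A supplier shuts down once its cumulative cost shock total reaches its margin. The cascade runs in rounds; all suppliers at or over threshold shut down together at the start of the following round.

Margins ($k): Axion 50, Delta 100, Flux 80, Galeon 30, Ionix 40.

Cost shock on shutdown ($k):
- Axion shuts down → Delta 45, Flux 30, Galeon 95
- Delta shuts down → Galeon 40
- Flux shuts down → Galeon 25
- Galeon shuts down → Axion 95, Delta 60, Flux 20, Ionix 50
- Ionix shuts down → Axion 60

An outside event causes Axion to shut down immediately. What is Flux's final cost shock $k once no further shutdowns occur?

Round 1 — Axion shuts down (initial).
  Delta: +45 → 45 < 100
  Flux: +30 → 30 < 80
  Galeon: +95 → 95 ≥ 30
Round 2 — Galeon shuts down.
  Delta: +60 → 105 ≥ 100
  Flux: +20 → 50 < 80
  Ionix: +50 → 50 ≥ 40
Round 3 — Delta, Ionix shut down.
No further shutdowns.

50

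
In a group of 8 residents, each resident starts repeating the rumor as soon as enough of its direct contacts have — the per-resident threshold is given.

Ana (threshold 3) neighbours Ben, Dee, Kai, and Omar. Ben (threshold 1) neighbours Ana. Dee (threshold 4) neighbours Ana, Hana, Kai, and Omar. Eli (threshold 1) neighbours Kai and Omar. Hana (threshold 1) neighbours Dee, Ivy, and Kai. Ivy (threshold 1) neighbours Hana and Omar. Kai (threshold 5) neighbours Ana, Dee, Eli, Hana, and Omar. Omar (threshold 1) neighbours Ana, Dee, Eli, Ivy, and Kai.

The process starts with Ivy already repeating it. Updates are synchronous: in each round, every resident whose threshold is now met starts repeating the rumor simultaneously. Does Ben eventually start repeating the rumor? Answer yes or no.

no

Round 1 — Ivy starts repeating the rumor (initial).
Round 2 — checking thresholds:
  Hana: 1 of 3 neighbours ≥ 1, starts repeating the rumor.
  Omar: 1 of 5 neighbours ≥ 1, starts repeating the rumor.
Round 3 — checking thresholds:
  Ana: 1 of 4 neighbours < 3, holds.
  Dee: 2 of 4 neighbours < 4, holds.
  Eli: 1 of 2 neighbours ≥ 1, starts repeating the rumor.
  Kai: 2 of 5 neighbours < 5, holds.
Round 4 — no new spreads; cascade stops.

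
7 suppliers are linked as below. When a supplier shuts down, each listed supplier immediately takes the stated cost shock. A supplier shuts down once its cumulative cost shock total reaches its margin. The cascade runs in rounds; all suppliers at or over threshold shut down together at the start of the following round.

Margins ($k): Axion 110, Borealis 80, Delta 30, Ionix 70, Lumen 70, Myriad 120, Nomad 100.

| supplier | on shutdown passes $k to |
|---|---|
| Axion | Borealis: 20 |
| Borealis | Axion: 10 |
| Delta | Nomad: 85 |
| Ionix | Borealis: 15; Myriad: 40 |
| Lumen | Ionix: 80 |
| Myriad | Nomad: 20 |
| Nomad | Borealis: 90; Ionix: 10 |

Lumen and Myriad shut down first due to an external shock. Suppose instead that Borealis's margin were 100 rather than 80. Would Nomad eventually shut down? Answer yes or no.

no

With Borealis's margin at 100:
Round 1 — Lumen, Myriad shut down (initial).
  Ionix: +80 → 80 ≥ 70
  Nomad: +20 → 20 < 100
Round 2 — Ionix shuts down.
  Borealis: +15 → 15 < 100
No further shutdowns.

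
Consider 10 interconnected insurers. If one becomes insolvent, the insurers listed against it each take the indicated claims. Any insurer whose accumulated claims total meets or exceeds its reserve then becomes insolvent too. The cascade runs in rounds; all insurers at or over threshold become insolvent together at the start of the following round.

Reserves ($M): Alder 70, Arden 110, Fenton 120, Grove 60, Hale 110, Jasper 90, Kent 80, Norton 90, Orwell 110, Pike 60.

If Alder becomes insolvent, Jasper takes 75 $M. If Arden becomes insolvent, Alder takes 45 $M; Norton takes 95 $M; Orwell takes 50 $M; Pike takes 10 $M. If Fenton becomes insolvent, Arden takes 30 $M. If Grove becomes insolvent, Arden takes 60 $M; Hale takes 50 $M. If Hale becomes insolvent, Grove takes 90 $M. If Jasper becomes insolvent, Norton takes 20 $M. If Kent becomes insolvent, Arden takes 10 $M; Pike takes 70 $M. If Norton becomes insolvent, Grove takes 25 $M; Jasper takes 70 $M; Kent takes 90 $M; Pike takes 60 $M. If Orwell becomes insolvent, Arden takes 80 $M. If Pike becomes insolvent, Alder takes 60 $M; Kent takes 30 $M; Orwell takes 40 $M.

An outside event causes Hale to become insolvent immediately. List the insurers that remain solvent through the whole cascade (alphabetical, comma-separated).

Alder, Arden, Fenton, Jasper, Kent, Norton, Orwell, Pike

Round 1 — Hale becomes insolvent (initial).
  Grove: +90 → 90 ≥ 60
Round 2 — Grove becomes insolvent.
  Arden: +60 → 60 < 110
No further insolvencies.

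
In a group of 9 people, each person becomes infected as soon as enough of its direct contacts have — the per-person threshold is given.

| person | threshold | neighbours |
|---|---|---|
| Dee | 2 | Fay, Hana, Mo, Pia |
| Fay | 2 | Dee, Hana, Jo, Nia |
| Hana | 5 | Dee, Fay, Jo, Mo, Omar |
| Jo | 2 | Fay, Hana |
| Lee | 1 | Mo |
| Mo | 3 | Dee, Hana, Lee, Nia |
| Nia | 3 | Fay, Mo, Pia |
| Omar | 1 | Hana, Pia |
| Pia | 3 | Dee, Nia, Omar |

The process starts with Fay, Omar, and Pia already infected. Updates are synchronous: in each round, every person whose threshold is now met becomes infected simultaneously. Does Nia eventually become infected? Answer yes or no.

Round 1 — Fay, Omar, Pia become infected (initial).
Round 2 — checking thresholds:
  Dee: 2 of 4 neighbours ≥ 2, becomes infected.
  Hana: 2 of 5 neighbours < 5, holds.
  Jo: 1 of 2 neighbours < 2, holds.
  Nia: 2 of 3 neighbours < 3, holds.
Round 3 — no new infections; cascade stops.

no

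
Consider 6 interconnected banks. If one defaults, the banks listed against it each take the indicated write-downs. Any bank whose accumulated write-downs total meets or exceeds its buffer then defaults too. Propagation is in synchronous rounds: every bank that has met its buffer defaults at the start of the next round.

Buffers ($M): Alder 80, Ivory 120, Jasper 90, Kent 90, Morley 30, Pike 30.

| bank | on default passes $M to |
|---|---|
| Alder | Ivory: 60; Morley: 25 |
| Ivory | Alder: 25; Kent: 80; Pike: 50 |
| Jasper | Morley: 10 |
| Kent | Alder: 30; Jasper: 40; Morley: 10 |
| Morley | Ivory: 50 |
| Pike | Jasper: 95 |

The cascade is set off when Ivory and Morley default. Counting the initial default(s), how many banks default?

Round 1 — Ivory, Morley default (initial).
  Alder: +25 → 25 < 80
  Kent: +80 → 80 < 90
  Pike: +50 → 50 ≥ 30
Round 2 — Pike defaults.
  Jasper: +95 → 95 ≥ 90
Round 3 — Jasper defaults.
No further defaults.

4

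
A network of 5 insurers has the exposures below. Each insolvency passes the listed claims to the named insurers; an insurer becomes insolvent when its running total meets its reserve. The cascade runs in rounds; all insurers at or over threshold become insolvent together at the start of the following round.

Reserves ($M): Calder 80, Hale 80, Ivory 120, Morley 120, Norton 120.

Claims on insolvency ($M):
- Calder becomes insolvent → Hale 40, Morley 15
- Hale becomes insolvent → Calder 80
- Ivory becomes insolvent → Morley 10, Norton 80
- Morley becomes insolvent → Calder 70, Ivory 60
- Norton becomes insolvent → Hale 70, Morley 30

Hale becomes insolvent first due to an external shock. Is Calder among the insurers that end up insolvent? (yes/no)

yes

Round 1 — Hale becomes insolvent (initial).
  Calder: +80 → 80 ≥ 80
Round 2 — Calder becomes insolvent.
  Morley: +15 → 15 < 120
No further insolvencies.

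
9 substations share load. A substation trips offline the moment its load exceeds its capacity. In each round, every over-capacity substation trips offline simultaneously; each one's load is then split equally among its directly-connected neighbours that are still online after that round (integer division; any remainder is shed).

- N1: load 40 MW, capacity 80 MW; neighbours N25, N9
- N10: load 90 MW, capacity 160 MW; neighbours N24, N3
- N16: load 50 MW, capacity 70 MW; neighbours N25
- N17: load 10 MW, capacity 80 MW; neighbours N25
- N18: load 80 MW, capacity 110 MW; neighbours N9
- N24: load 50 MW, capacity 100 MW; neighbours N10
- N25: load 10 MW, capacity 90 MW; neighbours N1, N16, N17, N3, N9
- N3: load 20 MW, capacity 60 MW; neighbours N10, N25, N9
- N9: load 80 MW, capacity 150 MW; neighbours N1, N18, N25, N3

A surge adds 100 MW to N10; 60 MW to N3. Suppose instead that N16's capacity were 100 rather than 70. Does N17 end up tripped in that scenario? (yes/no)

With N16's capacity at 100:
Round 1 — N10 at 190 > 160; N3 at 80 > 60. N10, N3 trip offline.
  N10 sheds 190 MW to N24: 190 each.
    N24: 50+190 = 240 > 100
  N3 sheds 80 MW to N25, N9: 40 each.
    N25: 10+40 = 50 ≤ 90
    N9: 80+40 = 120 ≤ 150
Round 2 — N24 trips offline.
  N24 sheds 240 MW: no online neighbours, lost.
No further trips.

no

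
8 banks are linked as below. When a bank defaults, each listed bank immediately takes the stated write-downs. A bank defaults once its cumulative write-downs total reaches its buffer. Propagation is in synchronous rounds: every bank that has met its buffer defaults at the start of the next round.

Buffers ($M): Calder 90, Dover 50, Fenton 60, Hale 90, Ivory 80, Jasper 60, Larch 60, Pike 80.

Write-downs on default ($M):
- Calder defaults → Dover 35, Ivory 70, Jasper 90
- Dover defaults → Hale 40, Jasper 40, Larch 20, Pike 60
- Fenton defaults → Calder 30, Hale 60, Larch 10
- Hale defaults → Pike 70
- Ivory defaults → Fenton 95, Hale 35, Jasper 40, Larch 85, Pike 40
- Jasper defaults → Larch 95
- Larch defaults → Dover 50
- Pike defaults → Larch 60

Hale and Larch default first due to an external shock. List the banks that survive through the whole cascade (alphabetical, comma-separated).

Round 1 — Hale, Larch default (initial).
  Dover: +50 → 50 ≥ 50
  Pike: +70 → 70 < 80
Round 2 — Dover defaults.
  Jasper: +40 → 40 < 60
  Pike: +60 → 130 ≥ 80
Round 3 — Pike defaults.
No further defaults.

Calder, Fenton, Ivory, Jasper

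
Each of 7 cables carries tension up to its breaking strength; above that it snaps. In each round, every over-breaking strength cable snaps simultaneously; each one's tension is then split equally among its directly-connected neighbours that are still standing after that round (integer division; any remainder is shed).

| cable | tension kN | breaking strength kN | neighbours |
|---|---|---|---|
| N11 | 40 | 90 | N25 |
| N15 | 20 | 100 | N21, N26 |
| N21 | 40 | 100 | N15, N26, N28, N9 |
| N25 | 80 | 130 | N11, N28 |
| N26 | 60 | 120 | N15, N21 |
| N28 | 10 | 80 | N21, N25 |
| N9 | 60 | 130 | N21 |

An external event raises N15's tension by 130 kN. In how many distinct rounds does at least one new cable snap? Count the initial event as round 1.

2

Round 1 — N15 at 150 > 100. N15 snaps.
  N15 sheds 150 kN to N21, N26: 75 each.
    N21: 40+75 = 115 > 100
    N26: 60+75 = 135 > 120
Round 2 — N21, N26 snap.
  N21 sheds 115 kN to N28, N9: 57 each (1 lost).
    N28: 10+57 = 67 ≤ 80
    N9: 60+57 = 117 ≤ 130
  N26 sheds 135 kN: no online neighbours, lost.
No further breaks.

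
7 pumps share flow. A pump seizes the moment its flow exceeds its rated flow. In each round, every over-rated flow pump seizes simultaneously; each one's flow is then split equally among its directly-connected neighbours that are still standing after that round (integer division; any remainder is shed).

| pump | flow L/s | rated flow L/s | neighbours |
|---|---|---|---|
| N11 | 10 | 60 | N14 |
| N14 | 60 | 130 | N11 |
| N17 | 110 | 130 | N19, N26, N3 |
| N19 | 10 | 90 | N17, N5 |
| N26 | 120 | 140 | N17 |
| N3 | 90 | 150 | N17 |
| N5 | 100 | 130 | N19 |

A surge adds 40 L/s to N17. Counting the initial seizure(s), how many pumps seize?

Round 1 — N17 at 150 > 130. N17 seizes.
  N17 sheds 150 L/s to N19, N26, N3: 50 each.
    N19: 10+50 = 60 ≤ 90
    N26: 120+50 = 170 > 140
    N3: 90+50 = 140 ≤ 150
Round 2 — N26 seizes.
  N26 sheds 170 L/s: no online neighbours, lost.
No further seizures.

2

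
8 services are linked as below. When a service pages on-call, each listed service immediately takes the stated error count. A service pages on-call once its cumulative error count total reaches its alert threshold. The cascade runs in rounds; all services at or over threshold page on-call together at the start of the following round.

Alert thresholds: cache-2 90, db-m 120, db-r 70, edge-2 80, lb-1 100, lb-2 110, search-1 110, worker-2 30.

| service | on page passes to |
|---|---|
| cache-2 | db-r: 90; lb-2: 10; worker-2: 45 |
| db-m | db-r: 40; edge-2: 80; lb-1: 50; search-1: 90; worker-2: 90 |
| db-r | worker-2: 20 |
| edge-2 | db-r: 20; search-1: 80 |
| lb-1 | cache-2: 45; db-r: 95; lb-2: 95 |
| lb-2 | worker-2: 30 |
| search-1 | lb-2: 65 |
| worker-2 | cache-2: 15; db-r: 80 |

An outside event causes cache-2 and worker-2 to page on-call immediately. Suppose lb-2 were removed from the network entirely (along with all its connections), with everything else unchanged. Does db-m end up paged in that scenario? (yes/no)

no

With lb-2 removed:
Round 1 — cache-2, worker-2 page on-call (initial).
  db-r: +90+80 → 170 ≥ 70
Round 2 — db-r pages on-call.
No further pages.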